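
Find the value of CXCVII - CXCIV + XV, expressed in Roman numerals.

CXCVII = 197, CXCIV = 194, XV = 15
197 - 194 = 3
3 + 15 = 18

XVIII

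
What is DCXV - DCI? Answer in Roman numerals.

DCXV = 615
DCI = 601
615 - 601 = 14

XIV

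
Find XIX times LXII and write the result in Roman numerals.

XIX = 19
LXII = 62
19 × 62 = 1178

MCLXXVIII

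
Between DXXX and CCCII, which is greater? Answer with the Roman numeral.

DXXX = 530
CCCII = 302
530 is larger

DXXX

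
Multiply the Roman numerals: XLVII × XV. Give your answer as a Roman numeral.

XLVII = 47
XV = 15
47 × 15 = 705

DCCV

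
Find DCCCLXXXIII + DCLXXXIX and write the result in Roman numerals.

DCCCLXXXIII = 883
DCLXXXIX = 689
883 + 689 = 1572

MDLXXII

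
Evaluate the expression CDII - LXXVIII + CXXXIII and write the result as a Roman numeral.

CDII = 402, LXXVIII = 78, CXXXIII = 133
402 - 78 = 324
324 + 133 = 457

CDLVII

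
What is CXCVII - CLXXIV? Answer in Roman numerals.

CXCVII = 197
CLXXIV = 174
197 - 174 = 23

XXIII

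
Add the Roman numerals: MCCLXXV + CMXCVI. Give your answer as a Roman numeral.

MCCLXXV = 1275
CMXCVI = 996
1275 + 996 = 2271

MMCCLXXI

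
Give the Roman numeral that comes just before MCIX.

MCIX = 1109, so the previous integer is 1109 - 1 = 1108

MCVIII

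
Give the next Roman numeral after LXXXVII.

LXXXVII = 87; next is 88

LXXXVIII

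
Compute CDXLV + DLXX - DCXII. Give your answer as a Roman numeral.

CDXLV = 445, DLXX = 570, DCXII = 612
445 + 570 = 1015
1015 - 612 = 403

CDIII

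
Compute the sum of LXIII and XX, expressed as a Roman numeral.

LXIII = 63
XX = 20
63 + 20 = 83

LXXXIII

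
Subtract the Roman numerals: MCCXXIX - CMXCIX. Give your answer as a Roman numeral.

MCCXXIX = 1229
CMXCIX = 999
1229 - 999 = 230

CCXXX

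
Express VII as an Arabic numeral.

VII: V=5, I=1, I=1
5 + 1 + 1 = 7

7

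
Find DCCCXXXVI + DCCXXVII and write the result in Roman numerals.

DCCCXXXVI = 836
DCCXXVII = 727
836 + 727 = 1563

MDLXIII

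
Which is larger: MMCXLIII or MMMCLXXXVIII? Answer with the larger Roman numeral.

MMCXLIII = 2143
MMMCLXXXVIII = 3188
3188 is larger

MMMCLXXXVIII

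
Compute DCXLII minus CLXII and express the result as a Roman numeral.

DCXLII = 642
CLXII = 162
642 - 162 = 480

CDLXXX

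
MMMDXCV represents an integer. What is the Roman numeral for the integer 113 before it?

MMMDXCV = 3595
3595 - 113 = 3482

MMMCDLXXXII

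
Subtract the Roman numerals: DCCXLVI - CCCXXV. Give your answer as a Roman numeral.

DCCXLVI = 746
CCCXXV = 325
746 - 325 = 421

CDXXI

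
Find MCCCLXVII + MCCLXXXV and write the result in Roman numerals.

MCCCLXVII = 1367
MCCLXXXV = 1285
1367 + 1285 = 2652

MMDCLII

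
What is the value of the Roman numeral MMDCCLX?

MMDCCLX: M=1000, M=1000, D=500, C=100, C=100, L=50, X=10
1000 + 1000 + 500 + 100 + 100 + 50 + 10 = 2760

2760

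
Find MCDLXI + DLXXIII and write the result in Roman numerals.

MCDLXI = 1461
DLXXIII = 573
1461 + 573 = 2034

MMXXXIV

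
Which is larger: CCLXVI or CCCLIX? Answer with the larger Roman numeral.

CCLXVI = 266
CCCLIX = 359
359 is larger

CCCLIX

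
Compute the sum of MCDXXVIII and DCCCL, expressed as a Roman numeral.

MCDXXVIII = 1428
DCCCL = 850
1428 + 850 = 2278

MMCCLXXVIII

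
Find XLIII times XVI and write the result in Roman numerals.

XLIII = 43
XVI = 16
43 × 16 = 688

DCLXXXVIII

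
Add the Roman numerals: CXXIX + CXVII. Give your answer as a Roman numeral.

CXXIX = 129
CXVII = 117
129 + 117 = 246

CCXLVI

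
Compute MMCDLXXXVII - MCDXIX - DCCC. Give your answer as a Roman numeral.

MMCDLXXXVII = 2487, MCDXIX = 1419, DCCC = 800
2487 - 1419 = 1068
1068 - 800 = 268

CCLXVIII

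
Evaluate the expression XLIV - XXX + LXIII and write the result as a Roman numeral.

XLIV = 44, XXX = 30, LXIII = 63
44 - 30 = 14
14 + 63 = 77

LXXVII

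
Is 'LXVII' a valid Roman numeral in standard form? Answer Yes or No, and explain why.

'LXVII': Check the rules: uses only the symbols I, V, X, L, C, D, M; no symbol is repeated more than three times in a row; V, L and D each appear at most once; no smaller symbol precedes a larger one (values never increase from left to right). Value: L (50) + X (10) + V (5) + I (1) + I (1) = 67. So it is a valid standard Roman numeral.

Yes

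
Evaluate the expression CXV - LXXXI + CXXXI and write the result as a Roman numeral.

CXV = 115, LXXXI = 81, CXXXI = 131
115 - 81 = 34
34 + 131 = 165

CLXV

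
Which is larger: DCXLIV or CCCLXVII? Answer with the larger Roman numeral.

DCXLIV = 644
CCCLXVII = 367
644 is larger

DCXLIV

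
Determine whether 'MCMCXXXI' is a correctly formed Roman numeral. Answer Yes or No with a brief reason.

'MCMCXXXI': C cannot come right after the subtractive pair CM: once C is subtracted in CM, the next symbol must be smaller than C

No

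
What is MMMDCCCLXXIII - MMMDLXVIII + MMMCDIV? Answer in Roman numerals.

MMMDCCCLXXIII = 3873, MMMDLXVIII = 3568, MMMCDIV = 3404
3873 - 3568 = 305
305 + 3404 = 3709

MMMDCCIX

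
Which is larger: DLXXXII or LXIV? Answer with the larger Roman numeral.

DLXXXII = 582
LXIV = 64
582 is larger

DLXXXII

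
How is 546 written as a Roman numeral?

Convert 546 to Roman numerals:
  546 contains 1×500 (D)
  46 contains 1×40 (XL)
  6 contains 1×5 (V)
  1 contains 1×1 (I)

DXLVI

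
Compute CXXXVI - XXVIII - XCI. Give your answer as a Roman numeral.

CXXXVI = 136, XXVIII = 28, XCI = 91
136 - 28 = 108
108 - 91 = 17

XVII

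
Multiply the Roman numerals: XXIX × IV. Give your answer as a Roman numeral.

XXIX = 29
IV = 4
29 × 4 = 116

CXVI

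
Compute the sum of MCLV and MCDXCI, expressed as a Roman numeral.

MCLV = 1155
MCDXCI = 1491
1155 + 1491 = 2646

MMDCXLVI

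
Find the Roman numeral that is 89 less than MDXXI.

MDXXI = 1521
1521 - 89 = 1432

MCDXXXII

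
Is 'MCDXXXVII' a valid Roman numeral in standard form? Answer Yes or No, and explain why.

'MCDXXXVII': Check the rules: uses only the symbols I, V, X, L, C, D, M; no symbol is repeated more than three times in a row; V, L and D each appear at most once; the only place a smaller symbol precedes a larger one is the allowed subtractive pair CD, the symbol right after such a pair (if any) is smaller than the pair's first symbol, and otherwise the values never increase from left to right. Value: M (1000) + CD (400) + X (10) + X (10) + X (10) + V (5) + I (1) + I (1) = 1437. So it is a valid standard Roman numeral.

Yes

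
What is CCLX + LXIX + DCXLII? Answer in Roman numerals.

CCLX = 260, LXIX = 69, DCXLII = 642
260 + 69 = 329
329 + 642 = 971

CMLXXI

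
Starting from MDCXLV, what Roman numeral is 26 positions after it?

MDCXLV = 1645
1645 + 26 = 1671

MDCLXXI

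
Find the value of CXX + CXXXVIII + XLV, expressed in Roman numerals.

CXX = 120, CXXXVIII = 138, XLV = 45
120 + 138 = 258
258 + 45 = 303

CCCIII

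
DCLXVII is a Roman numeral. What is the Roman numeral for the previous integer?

DCLXVII = 667; previous is 666

DCLXVI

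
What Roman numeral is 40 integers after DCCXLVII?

DCCXLVII = 747
747 + 40 = 787

DCCLXXXVII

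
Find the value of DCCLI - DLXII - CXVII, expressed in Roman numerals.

DCCLI = 751, DLXII = 562, CXVII = 117
751 - 562 = 189
189 - 117 = 72

LXXII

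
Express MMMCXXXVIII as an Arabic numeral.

MMMCXXXVIII: M=1000, M=1000, M=1000, C=100, X=10, X=10, X=10, V=5, I=1, I=1, I=1
1000 + 1000 + 1000 + 100 + 10 + 10 + 10 + 5 + 1 + 1 + 1 = 3138

3138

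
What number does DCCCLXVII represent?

DCCCLXVII: D=500, C=100, C=100, C=100, L=50, X=10, V=5, I=1, I=1
500 + 100 + 100 + 100 + 50 + 10 + 5 + 1 + 1 = 867

867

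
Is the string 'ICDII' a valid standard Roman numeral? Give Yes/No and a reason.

'ICDII': Invalid subtractive combination: IC

No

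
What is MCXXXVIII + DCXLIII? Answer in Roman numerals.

MCXXXVIII = 1138
DCXLIII = 643
1138 + 643 = 1781

MDCCLXXXI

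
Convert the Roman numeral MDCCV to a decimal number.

MDCCV: M=1000, D=500, C=100, C=100, V=5
1000 + 500 + 100 + 100 + 5 = 1705

1705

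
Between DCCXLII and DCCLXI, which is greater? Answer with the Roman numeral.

DCCXLII = 742
DCCLXI = 761
761 is larger

DCCLXI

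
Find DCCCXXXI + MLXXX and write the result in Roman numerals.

DCCCXXXI = 831
MLXXX = 1080
831 + 1080 = 1911

MCMXI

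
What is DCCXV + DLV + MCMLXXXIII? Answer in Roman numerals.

DCCXV = 715, DLV = 555, MCMLXXXIII = 1983
715 + 555 = 1270
1270 + 1983 = 3253

MMMCCLIII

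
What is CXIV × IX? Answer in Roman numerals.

CXIV = 114
IX = 9
114 × 9 = 1026

MXXVI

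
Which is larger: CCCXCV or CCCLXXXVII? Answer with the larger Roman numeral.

CCCXCV = 395
CCCLXXXVII = 387
395 is larger

CCCXCV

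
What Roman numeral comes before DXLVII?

DXLVII = 547, so the previous integer is 547 - 1 = 546

DXLVI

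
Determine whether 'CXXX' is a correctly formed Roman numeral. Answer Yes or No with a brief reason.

'CXXX': Check the rules: uses only the symbols I, V, X, L, C, D, M; no symbol is repeated more than three times in a row; V, L and D each appear at most once; no smaller symbol precedes a larger one (values never increase from left to right). Value: C (100) + X (10) + X (10) + X (10) = 130. So it is a valid standard Roman numeral.

Yes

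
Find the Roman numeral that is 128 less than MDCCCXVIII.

MDCCCXVIII = 1818
1818 - 128 = 1690

MDCXC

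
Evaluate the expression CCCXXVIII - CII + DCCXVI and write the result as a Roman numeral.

CCCXXVIII = 328, CII = 102, DCCXVI = 716
328 - 102 = 226
226 + 716 = 942

CMXLII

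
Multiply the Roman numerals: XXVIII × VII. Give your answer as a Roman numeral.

XXVIII = 28
VII = 7
28 × 7 = 196

CXCVI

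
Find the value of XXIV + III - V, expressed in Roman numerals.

XXIV = 24, III = 3, V = 5
24 + 3 = 27
27 - 5 = 22

XXII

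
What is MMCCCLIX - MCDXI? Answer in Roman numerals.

MMCCCLIX = 2359
MCDXI = 1411
2359 - 1411 = 948

CMXLVIII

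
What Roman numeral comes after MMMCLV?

MMMCLV = 3155; next is 3156

MMMCLVI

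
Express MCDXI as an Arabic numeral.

MCDXI: M=1000, CD=400, X=10, I=1
1000 + 400 + 10 + 1 = 1411

1411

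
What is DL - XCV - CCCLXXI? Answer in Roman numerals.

DL = 550, XCV = 95, CCCLXXI = 371
550 - 95 = 455
455 - 371 = 84

LXXXIV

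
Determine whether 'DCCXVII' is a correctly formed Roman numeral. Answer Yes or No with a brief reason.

'DCCXVII': Check the rules: uses only the symbols I, V, X, L, C, D, M; no symbol is repeated more than three times in a row; V, L and D each appear at most once; no smaller symbol precedes a larger one (values never increase from left to right). Value: D (500) + C (100) + C (100) + X (10) + V (5) + I (1) + I (1) = 717. So it is a valid standard Roman numeral.

Yes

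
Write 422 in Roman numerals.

Convert 422 to Roman numerals:
  422 contains 1×400 (CD)
  22 contains 2×10 (XX)
  2 contains 2×1 (II)

CDXXII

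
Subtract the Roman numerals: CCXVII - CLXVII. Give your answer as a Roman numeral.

CCXVII = 217
CLXVII = 167
217 - 167 = 50

L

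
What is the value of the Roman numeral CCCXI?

CCCXI: C=100, C=100, C=100, X=10, I=1
100 + 100 + 100 + 10 + 1 = 311

311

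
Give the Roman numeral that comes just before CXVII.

CXVII = 117, so the previous integer is 117 - 1 = 116

CXVI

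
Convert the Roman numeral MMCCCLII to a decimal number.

MMCCCLII: M=1000, M=1000, C=100, C=100, C=100, L=50, I=1, I=1
1000 + 1000 + 100 + 100 + 100 + 50 + 1 + 1 = 2352

2352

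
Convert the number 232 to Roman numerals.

Convert 232 to Roman numerals:
  232 contains 2×100 (CC)
  32 contains 3×10 (XXX)
  2 contains 2×1 (II)

CCXXXII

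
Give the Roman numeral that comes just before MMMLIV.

MMMLIV = 3054, so the previous integer is 3054 - 1 = 3053

MMMLIII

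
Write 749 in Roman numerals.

Convert 749 to Roman numerals:
  749 contains 1×500 (D)
  249 contains 2×100 (CC)
  49 contains 1×40 (XL)
  9 contains 1×9 (IX)

DCCXLIX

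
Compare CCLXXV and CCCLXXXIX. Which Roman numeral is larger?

CCLXXV = 275
CCCLXXXIX = 389
389 is larger

CCCLXXXIX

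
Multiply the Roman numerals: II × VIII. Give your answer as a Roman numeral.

II = 2
VIII = 8
2 × 8 = 16

XVI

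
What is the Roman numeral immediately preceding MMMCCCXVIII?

MMMCCCXVIII = 3318; previous is 3317

MMMCCCXVII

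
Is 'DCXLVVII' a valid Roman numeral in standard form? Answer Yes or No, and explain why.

'DCXLVVII': V should not appear more than once

No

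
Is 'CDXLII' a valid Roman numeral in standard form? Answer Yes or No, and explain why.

'CDXLII': Check the rules: uses only the symbols I, V, X, L, C, D, M; no symbol is repeated more than three times in a row; V, L and D each appear at most once; the only places a smaller symbol precedes a larger one are the allowed subtractive pairs CD, XL, the symbol right after such a pair (if any) is smaller than the pair's first symbol, and otherwise the values never increase from left to right. Value: CD (400) + XL (40) + I (1) + I (1) = 442. So it is a valid standard Roman numeral.

Yes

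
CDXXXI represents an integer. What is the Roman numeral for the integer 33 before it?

CDXXXI = 431
431 - 33 = 398

CCCXCVIII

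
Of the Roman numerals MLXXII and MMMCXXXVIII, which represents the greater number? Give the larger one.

MLXXII = 1072
MMMCXXXVIII = 3138
3138 is larger

MMMCXXXVIII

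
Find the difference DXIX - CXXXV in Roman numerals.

DXIX = 519
CXXXV = 135
519 - 135 = 384

CCCLXXXIV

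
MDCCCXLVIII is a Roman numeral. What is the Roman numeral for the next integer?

MDCCCXLVIII = 1848; next is 1849

MDCCCXLIX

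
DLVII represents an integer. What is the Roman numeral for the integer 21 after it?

DLVII = 557
557 + 21 = 578

DLXXVIII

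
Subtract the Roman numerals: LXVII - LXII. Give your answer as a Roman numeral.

LXVII = 67
LXII = 62
67 - 62 = 5

V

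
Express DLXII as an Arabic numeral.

DLXII: D=500, L=50, X=10, I=1, I=1
500 + 50 + 10 + 1 + 1 = 562

562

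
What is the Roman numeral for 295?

Convert 295 to Roman numerals:
  295 contains 2×100 (CC)
  95 contains 1×90 (XC)
  5 contains 1×5 (V)

CCXCV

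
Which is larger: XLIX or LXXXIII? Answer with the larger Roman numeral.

XLIX = 49
LXXXIII = 83
83 is larger

LXXXIII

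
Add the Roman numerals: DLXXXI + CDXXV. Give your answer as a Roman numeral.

DLXXXI = 581
CDXXV = 425
581 + 425 = 1006

MVI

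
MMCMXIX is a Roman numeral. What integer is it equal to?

MMCMXIX: M=1000, M=1000, CM=900, X=10, IX=9
1000 + 1000 + 900 + 10 + 9 = 2919

2919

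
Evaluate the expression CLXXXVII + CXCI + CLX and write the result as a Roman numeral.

CLXXXVII = 187, CXCI = 191, CLX = 160
187 + 191 = 378
378 + 160 = 538

DXXXVIII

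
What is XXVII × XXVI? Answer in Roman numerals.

XXVII = 27
XXVI = 26
27 × 26 = 702

DCCII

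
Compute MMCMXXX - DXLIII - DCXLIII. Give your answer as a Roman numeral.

MMCMXXX = 2930, DXLIII = 543, DCXLIII = 643
2930 - 543 = 2387
2387 - 643 = 1744

MDCCXLIV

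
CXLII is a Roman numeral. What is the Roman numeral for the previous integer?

CXLII = 142, so the previous integer is 142 - 1 = 141

CXLI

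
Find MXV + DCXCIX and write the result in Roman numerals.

MXV = 1015
DCXCIX = 699
1015 + 699 = 1714

MDCCXIV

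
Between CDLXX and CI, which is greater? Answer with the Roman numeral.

CDLXX = 470
CI = 101
470 is larger

CDLXX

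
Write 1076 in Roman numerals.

Convert 1076 to Roman numerals:
  1076 contains 1×1000 (M)
  76 contains 1×50 (L)
  26 contains 2×10 (XX)
  6 contains 1×5 (V)
  1 contains 1×1 (I)

MLXXVI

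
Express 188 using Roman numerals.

Convert 188 to Roman numerals:
  188 contains 1×100 (C)
  88 contains 1×50 (L)
  38 contains 3×10 (XXX)
  8 contains 1×5 (V)
  3 contains 3×1 (III)

CLXXXVIII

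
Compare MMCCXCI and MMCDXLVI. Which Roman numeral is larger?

MMCCXCI = 2291
MMCDXLVI = 2446
2446 is larger

MMCDXLVI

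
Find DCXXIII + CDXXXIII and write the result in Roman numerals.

DCXXIII = 623
CDXXXIII = 433
623 + 433 = 1056

MLVI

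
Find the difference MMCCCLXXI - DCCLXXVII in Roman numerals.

MMCCCLXXI = 2371
DCCLXXVII = 777
2371 - 777 = 1594

MDXCIV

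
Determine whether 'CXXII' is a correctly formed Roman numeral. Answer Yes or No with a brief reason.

'CXXII': Check the rules: uses only the symbols I, V, X, L, C, D, M; no symbol is repeated more than three times in a row; V, L and D each appear at most once; no smaller symbol precedes a larger one (values never increase from left to right). Value: C (100) + X (10) + X (10) + I (1) + I (1) = 122. So it is a valid standard Roman numeral.

Yes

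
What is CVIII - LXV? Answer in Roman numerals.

CVIII = 108
LXV = 65
108 - 65 = 43

XLIII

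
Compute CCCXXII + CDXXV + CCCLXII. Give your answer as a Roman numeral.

CCCXXII = 322, CDXXV = 425, CCCLXII = 362
322 + 425 = 747
747 + 362 = 1109

MCIX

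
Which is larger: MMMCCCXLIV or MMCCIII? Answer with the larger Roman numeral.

MMMCCCXLIV = 3344
MMCCIII = 2203
3344 is larger

MMMCCCXLIV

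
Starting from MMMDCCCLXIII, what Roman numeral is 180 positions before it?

MMMDCCCLXIII = 3863
3863 - 180 = 3683

MMMDCLXXXIII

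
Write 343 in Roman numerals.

Convert 343 to Roman numerals:
  343 contains 3×100 (CCC)
  43 contains 1×40 (XL)
  3 contains 3×1 (III)

CCCXLIII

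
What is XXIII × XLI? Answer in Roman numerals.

XXIII = 23
XLI = 41
23 × 41 = 943

CMXLIII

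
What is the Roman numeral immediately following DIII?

DIII = 503; next is 504

DIV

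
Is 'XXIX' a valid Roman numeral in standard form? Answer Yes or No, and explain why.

'XXIX': Check the rules: uses only the symbols I, V, X, L, C, D, M; no symbol is repeated more than three times in a row; V, L and D each appear at most once; the only place a smaller symbol precedes a larger one is the allowed subtractive pair IX, the symbol right after such a pair (if any) is smaller than the pair's first symbol, and otherwise the values never increase from left to right. Value: X (10) + X (10) + IX (9) = 29. So it is a valid standard Roman numeral.

Yes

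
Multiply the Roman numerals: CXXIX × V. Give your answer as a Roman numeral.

CXXIX = 129
V = 5
129 × 5 = 645

DCXLV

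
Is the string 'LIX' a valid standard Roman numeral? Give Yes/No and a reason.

'LIX': Check the rules: uses only the symbols I, V, X, L, C, D, M; no symbol is repeated more than three times in a row; V, L and D each appear at most once; the only place a smaller symbol precedes a larger one is the allowed subtractive pair IX, the symbol right after such a pair (if any) is smaller than the pair's first symbol, and otherwise the values never increase from left to right. Value: L (50) + IX (9) = 59. So it is a valid standard Roman numeral.

Yes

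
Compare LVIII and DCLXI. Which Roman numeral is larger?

LVIII = 58
DCLXI = 661
661 is larger

DCLXI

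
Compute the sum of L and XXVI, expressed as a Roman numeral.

L = 50
XXVI = 26
50 + 26 = 76

LXXVI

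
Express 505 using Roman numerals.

Convert 505 to Roman numerals:
  505 contains 1×500 (D)
  5 contains 1×5 (V)

DV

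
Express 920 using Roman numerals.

Convert 920 to Roman numerals:
  920 contains 1×900 (CM)
  20 contains 2×10 (XX)

CMXX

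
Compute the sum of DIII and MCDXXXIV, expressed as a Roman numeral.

DIII = 503
MCDXXXIV = 1434
503 + 1434 = 1937

MCMXXXVII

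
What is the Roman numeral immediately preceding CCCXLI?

CCCXLI = 341; previous is 340

CCCXL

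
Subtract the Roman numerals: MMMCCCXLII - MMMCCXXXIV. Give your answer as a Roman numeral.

MMMCCCXLII = 3342
MMMCCXXXIV = 3234
3342 - 3234 = 108

CVIII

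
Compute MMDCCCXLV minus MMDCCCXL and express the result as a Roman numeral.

MMDCCCXLV = 2845
MMDCCCXL = 2840
2845 - 2840 = 5

V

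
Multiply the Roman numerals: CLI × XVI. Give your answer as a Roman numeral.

CLI = 151
XVI = 16
151 × 16 = 2416

MMCDXVI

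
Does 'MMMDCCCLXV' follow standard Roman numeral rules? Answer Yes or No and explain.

'MMMDCCCLXV': Check the rules: uses only the symbols I, V, X, L, C, D, M; no symbol is repeated more than three times in a row; V, L and D each appear at most once; no smaller symbol precedes a larger one (values never increase from left to right). Value: M (1000) + M (1000) + M (1000) + D (500) + C (100) + C (100) + C (100) + L (50) + X (10) + V (5) = 3865. So it is a valid standard Roman numeral.

Yes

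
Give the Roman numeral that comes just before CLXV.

CLXV = 165, so the previous integer is 165 - 1 = 164

CLXIV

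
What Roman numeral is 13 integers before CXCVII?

CXCVII = 197
197 - 13 = 184

CLXXXIV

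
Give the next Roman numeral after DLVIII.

DLVIII = 558; next is 559

DLIX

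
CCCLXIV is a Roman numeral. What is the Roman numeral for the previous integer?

CCCLXIV = 364, so the previous integer is 364 - 1 = 363

CCCLXIII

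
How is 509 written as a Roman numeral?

Convert 509 to Roman numerals:
  509 contains 1×500 (D)
  9 contains 1×9 (IX)

DIX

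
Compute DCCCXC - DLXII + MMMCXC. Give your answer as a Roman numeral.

DCCCXC = 890, DLXII = 562, MMMCXC = 3190
890 - 562 = 328
328 + 3190 = 3518

MMMDXVIII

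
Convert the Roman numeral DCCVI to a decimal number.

DCCVI: D=500, C=100, C=100, V=5, I=1
500 + 100 + 100 + 5 + 1 = 706

706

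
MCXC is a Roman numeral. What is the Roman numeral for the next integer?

MCXC = 1190; next is 1191

MCXCI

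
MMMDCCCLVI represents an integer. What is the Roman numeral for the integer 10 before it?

MMMDCCCLVI = 3856
3856 - 10 = 3846

MMMDCCCXLVI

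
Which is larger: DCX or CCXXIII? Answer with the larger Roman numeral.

DCX = 610
CCXXIII = 223
610 is larger

DCX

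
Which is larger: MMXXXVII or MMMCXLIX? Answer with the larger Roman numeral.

MMXXXVII = 2037
MMMCXLIX = 3149
3149 is larger

MMMCXLIX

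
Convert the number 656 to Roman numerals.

Convert 656 to Roman numerals:
  656 contains 1×500 (D)
  156 contains 1×100 (C)
  56 contains 1×50 (L)
  6 contains 1×5 (V)
  1 contains 1×1 (I)

DCLVI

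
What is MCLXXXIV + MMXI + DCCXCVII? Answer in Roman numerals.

MCLXXXIV = 1184, MMXI = 2011, DCCXCVII = 797
1184 + 2011 = 3195
3195 + 797 = 3992

MMMCMXCII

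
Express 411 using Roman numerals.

Convert 411 to Roman numerals:
  411 contains 1×400 (CD)
  11 contains 1×10 (X)
  1 contains 1×1 (I)

CDXI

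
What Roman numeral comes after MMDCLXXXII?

MMDCLXXXII = 2682, so the next integer is 2682 + 1 = 2683

MMDCLXXXIII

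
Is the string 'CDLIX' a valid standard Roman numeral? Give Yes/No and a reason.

'CDLIX': Check the rules: uses only the symbols I, V, X, L, C, D, M; no symbol is repeated more than three times in a row; V, L and D each appear at most once; the only places a smaller symbol precedes a larger one are the allowed subtractive pairs CD, IX, the symbol right after such a pair (if any) is smaller than the pair's first symbol, and otherwise the values never increase from left to right. Value: CD (400) + L (50) + IX (9) = 459. So it is a valid standard Roman numeral.

Yes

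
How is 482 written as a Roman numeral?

Convert 482 to Roman numerals:
  482 contains 1×400 (CD)
  82 contains 1×50 (L)
  32 contains 3×10 (XXX)
  2 contains 2×1 (II)

CDLXXXII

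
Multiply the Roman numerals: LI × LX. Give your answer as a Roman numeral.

LI = 51
LX = 60
51 × 60 = 3060

MMMLX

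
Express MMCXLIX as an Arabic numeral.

MMCXLIX: M=1000, M=1000, C=100, XL=40, IX=9
1000 + 1000 + 100 + 40 + 9 = 2149

2149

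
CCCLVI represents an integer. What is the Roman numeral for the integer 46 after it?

CCCLVI = 356
356 + 46 = 402

CDII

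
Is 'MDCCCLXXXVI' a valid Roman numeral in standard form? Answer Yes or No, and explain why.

'MDCCCLXXXVI': Check the rules: uses only the symbols I, V, X, L, C, D, M; no symbol is repeated more than three times in a row; V, L and D each appear at most once; no smaller symbol precedes a larger one (values never increase from left to right). Value: M (1000) + D (500) + C (100) + C (100) + C (100) + L (50) + X (10) + X (10) + X (10) + V (5) + I (1) = 1886. So it is a valid standard Roman numeral.

Yes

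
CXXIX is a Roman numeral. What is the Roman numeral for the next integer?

CXXIX = 129, so the next integer is 129 + 1 = 130

CXXX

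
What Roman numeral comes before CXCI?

CXCI = 191, so the previous integer is 191 - 1 = 190

CXC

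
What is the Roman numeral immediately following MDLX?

MDLX = 1560, so the next integer is 1560 + 1 = 1561

MDLXI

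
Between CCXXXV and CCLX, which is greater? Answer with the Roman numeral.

CCXXXV = 235
CCLX = 260
260 is larger

CCLX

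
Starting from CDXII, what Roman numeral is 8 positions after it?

CDXII = 412
412 + 8 = 420

CDXX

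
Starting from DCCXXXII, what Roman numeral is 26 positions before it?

DCCXXXII = 732
732 - 26 = 706

DCCVI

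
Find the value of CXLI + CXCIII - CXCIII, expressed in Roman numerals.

CXLI = 141, CXCIII = 193, CXCIII = 193
141 + 193 = 334
334 - 193 = 141

CXLI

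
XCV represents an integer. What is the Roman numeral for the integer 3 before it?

XCV = 95
95 - 3 = 92

XCII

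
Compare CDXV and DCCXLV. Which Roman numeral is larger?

CDXV = 415
DCCXLV = 745
745 is larger

DCCXLV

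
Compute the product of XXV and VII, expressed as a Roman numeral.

XXV = 25
VII = 7
25 × 7 = 175

CLXXV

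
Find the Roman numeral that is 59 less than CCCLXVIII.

CCCLXVIII = 368
368 - 59 = 309

CCCIX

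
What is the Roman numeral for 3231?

Convert 3231 to Roman numerals:
  3231 contains 3×1000 (MMM)
  231 contains 2×100 (CC)
  31 contains 3×10 (XXX)
  1 contains 1×1 (I)

MMMCCXXXI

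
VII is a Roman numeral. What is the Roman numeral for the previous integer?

VII = 7; previous is 6

VI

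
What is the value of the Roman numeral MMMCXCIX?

MMMCXCIX: M=1000, M=1000, M=1000, C=100, XC=90, IX=9
1000 + 1000 + 1000 + 100 + 90 + 9 = 3199

3199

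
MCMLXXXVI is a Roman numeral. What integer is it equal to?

MCMLXXXVI: M=1000, CM=900, L=50, X=10, X=10, X=10, V=5, I=1
1000 + 900 + 50 + 10 + 10 + 10 + 5 + 1 = 1986

1986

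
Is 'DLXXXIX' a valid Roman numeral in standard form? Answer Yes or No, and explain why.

'DLXXXIX': Check the rules: uses only the symbols I, V, X, L, C, D, M; no symbol is repeated more than three times in a row; V, L and D each appear at most once; the only place a smaller symbol precedes a larger one is the allowed subtractive pair IX, the symbol right after such a pair (if any) is smaller than the pair's first symbol, and otherwise the values never increase from left to right. Value: D (500) + L (50) + X (10) + X (10) + X (10) + IX (9) = 589. So it is a valid standard Roman numeral.

Yes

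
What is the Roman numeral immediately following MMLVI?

MMLVI = 2056, so the next integer is 2056 + 1 = 2057

MMLVII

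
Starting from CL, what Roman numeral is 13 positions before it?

CL = 150
150 - 13 = 137

CXXXVII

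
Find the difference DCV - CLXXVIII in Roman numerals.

DCV = 605
CLXXVIII = 178
605 - 178 = 427

CDXXVII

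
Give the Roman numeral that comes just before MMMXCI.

MMMXCI = 3091; previous is 3090

MMMXC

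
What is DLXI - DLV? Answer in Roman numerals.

DLXI = 561
DLV = 555
561 - 555 = 6

VI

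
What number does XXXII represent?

XXXII: X=10, X=10, X=10, I=1, I=1
10 + 10 + 10 + 1 + 1 = 32

32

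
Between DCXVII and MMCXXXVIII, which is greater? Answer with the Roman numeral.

DCXVII = 617
MMCXXXVIII = 2138
2138 is larger

MMCXXXVIII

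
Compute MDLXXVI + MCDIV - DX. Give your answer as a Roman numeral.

MDLXXVI = 1576, MCDIV = 1404, DX = 510
1576 + 1404 = 2980
2980 - 510 = 2470

MMCDLXX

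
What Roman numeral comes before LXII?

LXII = 62, so the previous integer is 62 - 1 = 61

LXI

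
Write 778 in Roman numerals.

Convert 778 to Roman numerals:
  778 contains 1×500 (D)
  278 contains 2×100 (CC)
  78 contains 1×50 (L)
  28 contains 2×10 (XX)
  8 contains 1×5 (V)
  3 contains 3×1 (III)

DCCLXXVIII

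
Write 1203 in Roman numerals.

Convert 1203 to Roman numerals:
  1203 contains 1×1000 (M)
  203 contains 2×100 (CC)
  3 contains 3×1 (III)

MCCIII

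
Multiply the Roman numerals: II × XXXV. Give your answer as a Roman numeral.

II = 2
XXXV = 35
2 × 35 = 70

LXX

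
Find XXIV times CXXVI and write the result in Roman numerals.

XXIV = 24
CXXVI = 126
24 × 126 = 3024

MMMXXIV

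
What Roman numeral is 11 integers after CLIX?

CLIX = 159
159 + 11 = 170

CLXX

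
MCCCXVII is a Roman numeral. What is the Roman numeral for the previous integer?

MCCCXVII = 1317; previous is 1316

MCCCXVI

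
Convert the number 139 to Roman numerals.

Convert 139 to Roman numerals:
  139 contains 1×100 (C)
  39 contains 3×10 (XXX)
  9 contains 1×9 (IX)

CXXXIX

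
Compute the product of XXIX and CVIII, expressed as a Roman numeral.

XXIX = 29
CVIII = 108
29 × 108 = 3132

MMMCXXXII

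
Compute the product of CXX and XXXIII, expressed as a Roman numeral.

CXX = 120
XXXIII = 33
120 × 33 = 3960

MMMCMLX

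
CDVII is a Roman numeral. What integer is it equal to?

CDVII: CD=400, V=5, I=1, I=1
400 + 5 + 1 + 1 = 407

407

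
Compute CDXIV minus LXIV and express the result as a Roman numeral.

CDXIV = 414
LXIV = 64
414 - 64 = 350

CCCL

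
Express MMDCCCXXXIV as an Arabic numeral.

MMDCCCXXXIV: M=1000, M=1000, D=500, C=100, C=100, C=100, X=10, X=10, X=10, IV=4
1000 + 1000 + 500 + 100 + 100 + 100 + 10 + 10 + 10 + 4 = 2834

2834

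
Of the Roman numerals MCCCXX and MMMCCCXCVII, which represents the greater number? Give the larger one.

MCCCXX = 1320
MMMCCCXCVII = 3397
3397 is larger

MMMCCCXCVII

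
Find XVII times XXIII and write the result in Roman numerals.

XVII = 17
XXIII = 23
17 × 23 = 391

CCCXCI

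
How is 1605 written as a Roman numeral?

Convert 1605 to Roman numerals:
  1605 contains 1×1000 (M)
  605 contains 1×500 (D)
  105 contains 1×100 (C)
  5 contains 1×5 (V)

MDCV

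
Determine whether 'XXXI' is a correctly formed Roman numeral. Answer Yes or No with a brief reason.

'XXXI': Check the rules: uses only the symbols I, V, X, L, C, D, M; no symbol is repeated more than three times in a row; V, L and D each appear at most once; no smaller symbol precedes a larger one (values never increase from left to right). Value: X (10) + X (10) + X (10) + I (1) = 31. So it is a valid standard Roman numeral.

Yes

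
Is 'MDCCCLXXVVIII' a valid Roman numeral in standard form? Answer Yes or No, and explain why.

'MDCCCLXXVVIII': V should not appear more than once

No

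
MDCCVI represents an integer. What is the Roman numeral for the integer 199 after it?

MDCCVI = 1706
1706 + 199 = 1905

MCMV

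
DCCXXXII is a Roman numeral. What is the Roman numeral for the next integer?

DCCXXXII = 732, so the next integer is 732 + 1 = 733

DCCXXXIII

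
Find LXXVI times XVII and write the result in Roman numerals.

LXXVI = 76
XVII = 17
76 × 17 = 1292

MCCXCII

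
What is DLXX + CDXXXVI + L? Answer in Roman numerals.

DLXX = 570, CDXXXVI = 436, L = 50
570 + 436 = 1006
1006 + 50 = 1056

MLVI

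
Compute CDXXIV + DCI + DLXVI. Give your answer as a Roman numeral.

CDXXIV = 424, DCI = 601, DLXVI = 566
424 + 601 = 1025
1025 + 566 = 1591

MDXCI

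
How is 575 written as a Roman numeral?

Convert 575 to Roman numerals:
  575 contains 1×500 (D)
  75 contains 1×50 (L)
  25 contains 2×10 (XX)
  5 contains 1×5 (V)

DLXXV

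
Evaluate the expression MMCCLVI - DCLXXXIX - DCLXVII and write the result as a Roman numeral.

MMCCLVI = 2256, DCLXXXIX = 689, DCLXVII = 667
2256 - 689 = 1567
1567 - 667 = 900

CM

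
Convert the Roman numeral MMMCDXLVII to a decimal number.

MMMCDXLVII: M=1000, M=1000, M=1000, CD=400, XL=40, V=5, I=1, I=1
1000 + 1000 + 1000 + 400 + 40 + 5 + 1 + 1 = 3447

3447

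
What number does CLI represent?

CLI: C=100, L=50, I=1
100 + 50 + 1 = 151

151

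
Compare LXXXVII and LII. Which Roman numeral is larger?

LXXXVII = 87
LII = 52
87 is larger

LXXXVII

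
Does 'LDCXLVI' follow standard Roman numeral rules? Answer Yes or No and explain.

'LDCXLVI': L should not appear more than once

No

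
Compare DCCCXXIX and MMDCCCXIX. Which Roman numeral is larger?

DCCCXXIX = 829
MMDCCCXIX = 2819
2819 is larger

MMDCCCXIX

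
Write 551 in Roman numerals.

Convert 551 to Roman numerals:
  551 contains 1×500 (D)
  51 contains 1×50 (L)
  1 contains 1×1 (I)

DLI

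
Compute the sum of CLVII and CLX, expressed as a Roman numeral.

CLVII = 157
CLX = 160
157 + 160 = 317

CCCXVII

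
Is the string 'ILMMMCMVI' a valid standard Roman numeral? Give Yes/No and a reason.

'ILMMMCMVI': Invalid subtractive combination: IL

No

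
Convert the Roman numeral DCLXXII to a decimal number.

DCLXXII: D=500, C=100, L=50, X=10, X=10, I=1, I=1
500 + 100 + 50 + 10 + 10 + 1 + 1 = 672

672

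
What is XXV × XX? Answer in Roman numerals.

XXV = 25
XX = 20
25 × 20 = 500

D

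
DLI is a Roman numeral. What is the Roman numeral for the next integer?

DLI = 551, so the next integer is 551 + 1 = 552

DLII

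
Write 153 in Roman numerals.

Convert 153 to Roman numerals:
  153 contains 1×100 (C)
  53 contains 1×50 (L)
  3 contains 3×1 (III)

CLIII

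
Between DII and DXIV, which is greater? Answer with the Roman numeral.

DII = 502
DXIV = 514
514 is larger

DXIV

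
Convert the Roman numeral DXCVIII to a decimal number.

DXCVIII: D=500, XC=90, V=5, I=1, I=1, I=1
500 + 90 + 5 + 1 + 1 + 1 = 598

598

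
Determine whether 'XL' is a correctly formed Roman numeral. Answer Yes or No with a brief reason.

'XL': Check the rules: uses only the symbols I, V, X, L, C, D, M; no symbol is repeated more than three times in a row; V, L and D each appear at most once; the only place a smaller symbol precedes a larger one is the allowed subtractive pair XL, the symbol right after such a pair (if any) is smaller than the pair's first symbol, and otherwise the values never increase from left to right. Value: XL = 40. So it is a valid standard Roman numeral.

Yes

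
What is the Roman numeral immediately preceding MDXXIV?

MDXXIV = 1524; previous is 1523

MDXXIII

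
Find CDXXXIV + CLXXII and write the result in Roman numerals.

CDXXXIV = 434
CLXXII = 172
434 + 172 = 606

DCVI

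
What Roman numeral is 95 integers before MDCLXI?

MDCLXI = 1661
1661 - 95 = 1566

MDLXVI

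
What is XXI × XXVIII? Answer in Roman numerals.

XXI = 21
XXVIII = 28
21 × 28 = 588

DLXXXVIII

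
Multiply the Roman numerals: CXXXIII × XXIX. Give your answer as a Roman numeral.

CXXXIII = 133
XXIX = 29
133 × 29 = 3857

MMMDCCCLVII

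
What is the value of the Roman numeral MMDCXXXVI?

MMDCXXXVI: M=1000, M=1000, D=500, C=100, X=10, X=10, X=10, V=5, I=1
1000 + 1000 + 500 + 100 + 10 + 10 + 10 + 5 + 1 = 2636

2636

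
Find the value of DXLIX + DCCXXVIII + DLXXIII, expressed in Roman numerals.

DXLIX = 549, DCCXXVIII = 728, DLXXIII = 573
549 + 728 = 1277
1277 + 573 = 1850

MDCCCL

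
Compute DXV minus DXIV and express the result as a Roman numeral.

DXV = 515
DXIV = 514
515 - 514 = 1

I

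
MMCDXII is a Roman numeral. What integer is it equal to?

MMCDXII: M=1000, M=1000, CD=400, X=10, I=1, I=1
1000 + 1000 + 400 + 10 + 1 + 1 = 2412

2412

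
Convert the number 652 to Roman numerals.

Convert 652 to Roman numerals:
  652 contains 1×500 (D)
  152 contains 1×100 (C)
  52 contains 1×50 (L)
  2 contains 2×1 (II)

DCLII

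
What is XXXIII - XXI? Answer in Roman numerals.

XXXIII = 33
XXI = 21
33 - 21 = 12

XII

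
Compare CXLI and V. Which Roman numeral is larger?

CXLI = 141
V = 5
141 is larger

CXLI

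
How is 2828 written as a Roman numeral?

Convert 2828 to Roman numerals:
  2828 contains 2×1000 (MM)
  828 contains 1×500 (D)
  328 contains 3×100 (CCC)
  28 contains 2×10 (XX)
  8 contains 1×5 (V)
  3 contains 3×1 (III)

MMDCCCXXVIII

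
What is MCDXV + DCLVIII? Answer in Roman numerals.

MCDXV = 1415
DCLVIII = 658
1415 + 658 = 2073

MMLXXIII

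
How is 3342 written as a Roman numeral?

Convert 3342 to Roman numerals:
  3342 contains 3×1000 (MMM)
  342 contains 3×100 (CCC)
  42 contains 1×40 (XL)
  2 contains 2×1 (II)

MMMCCCXLII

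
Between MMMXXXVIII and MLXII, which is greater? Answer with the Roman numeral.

MMMXXXVIII = 3038
MLXII = 1062
3038 is larger

MMMXXXVIII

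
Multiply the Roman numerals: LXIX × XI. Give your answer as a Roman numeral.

LXIX = 69
XI = 11
69 × 11 = 759

DCCLIX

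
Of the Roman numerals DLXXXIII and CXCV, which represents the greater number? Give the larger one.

DLXXXIII = 583
CXCV = 195
583 is larger

DLXXXIII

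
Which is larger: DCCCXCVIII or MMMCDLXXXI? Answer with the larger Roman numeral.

DCCCXCVIII = 898
MMMCDLXXXI = 3481
3481 is larger

MMMCDLXXXI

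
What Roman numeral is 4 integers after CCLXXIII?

CCLXXIII = 273
273 + 4 = 277

CCLXXVII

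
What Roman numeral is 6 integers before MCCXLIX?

MCCXLIX = 1249
1249 - 6 = 1243

MCCXLIII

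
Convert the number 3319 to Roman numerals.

Convert 3319 to Roman numerals:
  3319 contains 3×1000 (MMM)
  319 contains 3×100 (CCC)
  19 contains 1×10 (X)
  9 contains 1×9 (IX)

MMMCCCXIX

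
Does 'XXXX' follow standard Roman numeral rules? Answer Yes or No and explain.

'XXXX': More than 3 consecutive X's

No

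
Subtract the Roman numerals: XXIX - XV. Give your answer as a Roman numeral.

XXIX = 29
XV = 15
29 - 15 = 14

XIV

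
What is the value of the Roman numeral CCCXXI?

CCCXXI: C=100, C=100, C=100, X=10, X=10, I=1
100 + 100 + 100 + 10 + 10 + 1 = 321

321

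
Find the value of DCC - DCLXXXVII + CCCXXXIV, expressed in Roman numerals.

DCC = 700, DCLXXXVII = 687, CCCXXXIV = 334
700 - 687 = 13
13 + 334 = 347

CCCXLVII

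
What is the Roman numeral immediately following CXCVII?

CXCVII = 197, so the next integer is 197 + 1 = 198

CXCVIII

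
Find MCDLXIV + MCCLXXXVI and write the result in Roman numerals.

MCDLXIV = 1464
MCCLXXXVI = 1286
1464 + 1286 = 2750

MMDCCL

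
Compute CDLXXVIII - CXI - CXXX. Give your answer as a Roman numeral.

CDLXXVIII = 478, CXI = 111, CXXX = 130
478 - 111 = 367
367 - 130 = 237

CCXXXVII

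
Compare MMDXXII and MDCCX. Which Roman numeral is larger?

MMDXXII = 2522
MDCCX = 1710
2522 is larger

MMDXXII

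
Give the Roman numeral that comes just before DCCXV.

DCCXV = 715; previous is 714

DCCXIV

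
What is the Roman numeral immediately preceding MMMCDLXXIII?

MMMCDLXXIII = 3473; previous is 3472

MMMCDLXXII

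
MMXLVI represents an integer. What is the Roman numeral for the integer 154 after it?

MMXLVI = 2046
2046 + 154 = 2200

MMCC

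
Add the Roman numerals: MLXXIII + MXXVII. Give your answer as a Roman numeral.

MLXXIII = 1073
MXXVII = 1027
1073 + 1027 = 2100

MMC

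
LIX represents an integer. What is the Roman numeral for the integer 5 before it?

LIX = 59
59 - 5 = 54

LIV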